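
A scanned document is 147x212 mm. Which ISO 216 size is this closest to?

A5 (148 × 210 mm)

Aspect ratio 212/147 ≈ 1.442 (ISO target is √2 ≈ 1.414).
In the A-series (A0 area = 1 m²): A5 = 148 × 210 mm.
Off by 3 mm total — nearest standard size.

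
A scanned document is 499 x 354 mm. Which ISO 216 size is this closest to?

B3 (353 × 500 mm)

Aspect ratio 499/354 ≈ 1.410 — close to the ISO √2 ≈ 1.414.
In the B-series (B0 = 1000 × 1414 mm): B3 = 353 × 500 mm.
Off by 2 mm total — nearest standard size.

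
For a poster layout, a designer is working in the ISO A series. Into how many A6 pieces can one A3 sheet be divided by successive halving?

A3 = 297 × 420 mm; A6 = 105 × 148 mm.
Each halving step doubles the count; 3 steps from A3 to A6.
2^3 = 8.

8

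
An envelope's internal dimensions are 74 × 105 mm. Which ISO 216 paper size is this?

A7 (74 × 105 mm)

Aspect ratio 105/74 ≈ 1.419 — close to the ISO √2 ≈ 1.414.
In the A-series (A0 area = 1 m²): A7 = 74 × 105 mm.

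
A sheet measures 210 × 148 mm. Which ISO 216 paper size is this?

A5 (148 × 210 mm)

Aspect ratio 210/148 ≈ 1.419 — close to the ISO √2 ≈ 1.414.
In the A-series (A0 area = 1 m²): A5 = 148 × 210 mm.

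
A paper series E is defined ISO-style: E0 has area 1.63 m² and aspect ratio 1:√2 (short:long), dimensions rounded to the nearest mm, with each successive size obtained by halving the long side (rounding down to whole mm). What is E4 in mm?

268 × 379 mm

Let E0's short side be w mm. w · w√2 = 1.63 m² = 1,630,000 mm², so w ≈ 1073.6 mm and w√2 ≈ 1518.3 mm → E0 = 1074 × 1518 mm.
E1: ⌊1518/2⌋ × 1074 = 759 × 1074 mm
E2: ⌊1074/2⌋ × 759 = 537 × 759 mm
E3: ⌊759/2⌋ × 537 = 379 × 537 mm
E4: ⌊537/2⌋ × 379 = 268 × 379 mm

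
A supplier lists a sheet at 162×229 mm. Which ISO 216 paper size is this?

Aspect ratio 229/162 ≈ 1.414 — close to the ISO √2 ≈ 1.414.
In the C-series (envelope sizes, between A and B): C5 = 162 × 229 mm.

C5 (162 × 229 mm)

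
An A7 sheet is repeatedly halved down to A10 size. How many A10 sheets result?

Each ISO step halves the sheet: 1 × A7 → 2 × A8 → 4 × A9 → 8 × A10
From A7 to A10 is 3 halving steps: 2^3 = 8.

8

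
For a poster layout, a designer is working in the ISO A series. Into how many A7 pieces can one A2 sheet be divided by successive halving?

Each ISO step halves the sheet: 1 × A2 → 2 × A3 → 4 × A4 → 8 × A5 → …
From A2 to A7 is 5 halving steps: 2^5 = 32.

32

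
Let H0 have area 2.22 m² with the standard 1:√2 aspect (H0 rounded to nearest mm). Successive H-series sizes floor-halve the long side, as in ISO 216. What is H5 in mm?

Let H0's short side be w mm. w · w√2 = 2.22 m² = 2,220,000 mm², so w ≈ 1252.9 mm and w√2 ≈ 1771.9 mm → H0 = 1253 × 1772 mm.
H1: ⌊1772/2⌋ × 1253 = 886 × 1253 mm
H2: ⌊1253/2⌋ × 886 = 626 × 886 mm
H3: ⌊886/2⌋ × 626 = 443 × 626 mm
H4: ⌊626/2⌋ × 443 = 313 × 443 mm
H5: ⌊443/2⌋ × 313 = 221 × 313 mm

221 × 313 mm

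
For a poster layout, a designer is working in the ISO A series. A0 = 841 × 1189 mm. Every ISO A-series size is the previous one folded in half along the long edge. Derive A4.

210 × 297 mm

A1: ⌊1189/2⌋ × 841 = 594 × 841 mm
A2: ⌊841/2⌋ × 594 = 420 × 594 mm
A3: ⌊594/2⌋ × 420 = 297 × 420 mm
A4: ⌊420/2⌋ × 297 = 210 × 297 mm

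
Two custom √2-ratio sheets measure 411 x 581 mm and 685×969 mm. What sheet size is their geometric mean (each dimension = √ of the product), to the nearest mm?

Short side: √(411 · 685) = √281535 ≈ 530.6 → 531 mm
Long side: √(581 · 969) = √562989 ≈ 750.3 → 750 mm

531 × 750 mm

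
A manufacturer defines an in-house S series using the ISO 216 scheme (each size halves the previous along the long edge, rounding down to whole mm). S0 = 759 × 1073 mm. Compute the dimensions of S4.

S1 = 536 × 759 mm (from S0 by 1 halving).
S2: ⌊759/2⌋ × 536 = 379 × 536 mm
S3: ⌊536/2⌋ × 379 = 268 × 379 mm
S4: ⌊379/2⌋ × 268 = 189 × 268 mm

189 × 268 mm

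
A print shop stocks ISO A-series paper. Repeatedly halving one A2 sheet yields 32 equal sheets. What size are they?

A7

32 = 2^5, so 5 halving steps.
A2 → A3 → … → A7 after 5 steps.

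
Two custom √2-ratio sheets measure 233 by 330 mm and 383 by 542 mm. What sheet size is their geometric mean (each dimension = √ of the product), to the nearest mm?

Short side: √(233 · 383) = √89239 ≈ 298.7 → 299 mm
Long side: √(330 · 542) = √178860 ≈ 422.9 → 423 mm

299 × 423 mm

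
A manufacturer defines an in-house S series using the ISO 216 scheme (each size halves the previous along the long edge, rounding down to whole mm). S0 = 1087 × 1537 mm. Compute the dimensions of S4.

S1: ⌊1537/2⌋ × 1087 = 768 × 1087 mm
S2: ⌊1087/2⌋ × 768 = 543 × 768 mm
S3: ⌊768/2⌋ × 543 = 384 × 543 mm
S4: ⌊543/2⌋ × 384 = 271 × 384 mm

271 × 384 mm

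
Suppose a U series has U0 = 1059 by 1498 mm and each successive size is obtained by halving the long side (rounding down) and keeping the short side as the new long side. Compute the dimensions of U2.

529 × 749 mm

U1: ⌊1498/2⌋ × 1059 = 749 × 1059 mm
U2: ⌊1059/2⌋ × 749 = 529 × 749 mm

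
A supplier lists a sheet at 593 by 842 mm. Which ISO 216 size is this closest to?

Aspect ratio 842/593 ≈ 1.420 — close to the ISO √2 ≈ 1.414.
In the A-series (A0 area = 1 m²): A1 = 594 × 841 mm.
Off by 2 mm total — nearest standard size.

A1 (594 × 841 mm)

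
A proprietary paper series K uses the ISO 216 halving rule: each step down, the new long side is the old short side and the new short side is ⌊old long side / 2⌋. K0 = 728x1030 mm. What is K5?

K1: ⌊1030/2⌋ × 728 = 515 × 728 mm
K2: ⌊728/2⌋ × 515 = 364 × 515 mm
K3: ⌊515/2⌋ × 364 = 257 × 364 mm
K4: ⌊364/2⌋ × 257 = 182 × 257 mm
K5: ⌊257/2⌋ × 182 = 128 × 182 mm

128 × 182 mm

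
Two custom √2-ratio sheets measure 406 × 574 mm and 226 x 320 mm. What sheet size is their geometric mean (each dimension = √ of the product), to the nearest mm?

Short side: √(406 · 226) = √91756 ≈ 302.9 → 303 mm
Long side: √(574 · 320) = √183680 ≈ 428.6 → 429 mm

303 × 429 mm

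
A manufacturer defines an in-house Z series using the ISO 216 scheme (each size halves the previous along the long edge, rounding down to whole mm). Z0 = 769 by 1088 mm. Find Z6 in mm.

Z1: ⌊1088/2⌋ × 769 = 544 × 769 mm
Z2: ⌊769/2⌋ × 544 = 384 × 544 mm
Z3: ⌊544/2⌋ × 384 = 272 × 384 mm
Z4: ⌊384/2⌋ × 272 = 192 × 272 mm
Z5: ⌊272/2⌋ × 192 = 136 × 192 mm
Z6: ⌊192/2⌋ × 136 = 96 × 136 mm

96 × 136 mm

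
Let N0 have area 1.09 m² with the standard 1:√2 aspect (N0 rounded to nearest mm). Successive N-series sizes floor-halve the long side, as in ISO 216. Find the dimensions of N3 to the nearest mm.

310 × 439 mm

Let N0's short side be w mm. w · w√2 = 1.09 m² = 1,090,000 mm², so w ≈ 877.9 mm and w√2 ≈ 1241.6 mm → N0 = 878 × 1242 mm.
N1: ⌊1242/2⌋ × 878 = 621 × 878 mm
N2: ⌊878/2⌋ × 621 = 439 × 621 mm
N3: ⌊621/2⌋ × 439 = 310 × 439 mm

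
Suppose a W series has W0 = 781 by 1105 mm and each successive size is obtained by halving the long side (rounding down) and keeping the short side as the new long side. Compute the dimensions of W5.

138 × 195 mm

W1: ⌊1105/2⌋ × 781 = 552 × 781 mm
W2: ⌊781/2⌋ × 552 = 390 × 552 mm
W3: ⌊552/2⌋ × 390 = 276 × 390 mm
W4: ⌊390/2⌋ × 276 = 195 × 276 mm
W5: ⌊276/2⌋ × 195 = 138 × 195 mm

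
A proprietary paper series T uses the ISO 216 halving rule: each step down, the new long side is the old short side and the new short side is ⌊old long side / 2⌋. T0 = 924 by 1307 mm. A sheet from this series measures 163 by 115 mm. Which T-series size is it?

T0: 924 × 1307 mm
T1: 653 × 924 mm
T2: 462 × 653 mm
T3: 326 × 462 mm
T4: 231 × 326 mm
T5: 163 × 231 mm
T6: 115 × 163 mm
T7: 81 × 115 mm
→ matches T6.

T6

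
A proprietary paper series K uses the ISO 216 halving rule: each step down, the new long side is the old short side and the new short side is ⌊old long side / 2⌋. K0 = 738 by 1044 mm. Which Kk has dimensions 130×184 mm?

K5

K0: 738 × 1044 mm
K1: 522 × 738 mm
K2: 369 × 522 mm
K3: 261 × 369 mm
K4: 184 × 261 mm
K5: 130 × 184 mm
K6: 92 × 130 mm
→ matches K5.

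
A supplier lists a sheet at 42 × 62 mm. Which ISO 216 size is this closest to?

B9 (44 × 62 mm)

Aspect ratio 62/42 ≈ 1.476 (ISO target is √2 ≈ 1.414).
In the B-series (B0 = 1000 × 1414 mm): B9 = 44 × 62 mm.
Off by 2 mm total — nearest standard size.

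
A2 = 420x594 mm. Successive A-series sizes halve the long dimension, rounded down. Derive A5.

A3: ⌊594/2⌋ × 420 = 297 × 420 mm
A4: ⌊420/2⌋ × 297 = 210 × 297 mm
A5: ⌊297/2⌋ × 210 = 148 × 210 mm

148 × 210 mm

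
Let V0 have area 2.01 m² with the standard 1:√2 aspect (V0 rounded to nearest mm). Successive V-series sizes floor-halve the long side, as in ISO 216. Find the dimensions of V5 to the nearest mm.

210 × 298 mm

Let V0's short side be w mm. w · w√2 = 2.01 m² = 2,010,000 mm², so w ≈ 1192.2 mm and w√2 ≈ 1686.0 mm → V0 = 1192 × 1686 mm.
V1: ⌊1686/2⌋ × 1192 = 843 × 1192 mm
V2: ⌊1192/2⌋ × 843 = 596 × 843 mm
V3: ⌊843/2⌋ × 596 = 421 × 596 mm
V4: ⌊596/2⌋ × 421 = 298 × 421 mm
V5: ⌊421/2⌋ × 298 = 210 × 298 mm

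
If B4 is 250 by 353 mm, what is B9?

44 × 62 mm

B5: ⌊353/2⌋ × 250 = 176 × 250 mm
B6: ⌊250/2⌋ × 176 = 125 × 176 mm
B7: ⌊176/2⌋ × 125 = 88 × 125 mm
B8: ⌊125/2⌋ × 88 = 62 × 88 mm
B9: ⌊88/2⌋ × 62 = 44 × 62 mm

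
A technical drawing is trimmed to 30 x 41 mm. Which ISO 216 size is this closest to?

C10 (28 × 40 mm)

Aspect ratio 41/30 ≈ 1.367 (ISO target is √2 ≈ 1.414).
In the C-series (envelope sizes, between A and B): C10 = 28 × 40 mm.
Off by 3 mm total — nearest standard size.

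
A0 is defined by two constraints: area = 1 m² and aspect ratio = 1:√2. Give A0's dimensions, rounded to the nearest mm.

Let the short side be w mm. Then the long side is w√2 and w · w√2 = 10⁶ mm².
w² = 10⁶/√2, so w = 1000 / 2^(1/4) ≈ 840.9 mm; long side = 1000 · 2^(1/4) ≈ 1189.2 mm.

841 × 1189 mm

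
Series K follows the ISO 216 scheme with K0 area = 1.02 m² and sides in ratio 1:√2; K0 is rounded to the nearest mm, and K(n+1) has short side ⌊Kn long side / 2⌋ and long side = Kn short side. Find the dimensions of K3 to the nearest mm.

300 × 424 mm

Let K0's short side be w mm. w · w√2 = 1.02 m² = 1,020,000 mm², so w ≈ 849.3 mm and w√2 ≈ 1201.0 mm → K0 = 849 × 1201 mm.
K1: ⌊1201/2⌋ × 849 = 600 × 849 mm
K2: ⌊849/2⌋ × 600 = 424 × 600 mm
K3: ⌊600/2⌋ × 424 = 300 × 424 mm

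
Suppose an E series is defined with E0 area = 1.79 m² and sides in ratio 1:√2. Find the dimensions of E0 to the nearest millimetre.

1125 × 1591 mm

Let the short side be w mm. Then w · w√2 = 1.79 m² = 1,790,000 mm².
w² = 1,790,000/√2, so w ≈ 1125.0 mm; long side = w√2 ≈ 1591.1 mm.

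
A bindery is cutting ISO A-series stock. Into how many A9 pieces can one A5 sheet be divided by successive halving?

16

A5 = 148 × 210 mm; A9 = 37 × 52 mm.
Each halving step doubles the count; 4 steps from A5 to A9.
2^4 = 16.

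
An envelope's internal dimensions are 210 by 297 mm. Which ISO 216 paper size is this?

A4 (210 × 297 mm)

Aspect ratio 297/210 ≈ 1.414 — close to the ISO √2 ≈ 1.414.
In the A-series (A0 area = 1 m²): A4 = 210 × 297 mm.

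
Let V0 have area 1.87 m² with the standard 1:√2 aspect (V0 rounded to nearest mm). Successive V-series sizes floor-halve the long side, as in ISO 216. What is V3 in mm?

406 × 575 mm

Let V0's short side be w mm. w · w√2 = 1.87 m² = 1,870,000 mm², so w ≈ 1149.9 mm and w√2 ≈ 1626.2 mm → V0 = 1150 × 1626 mm.
V1: ⌊1626/2⌋ × 1150 = 813 × 1150 mm
V2: ⌊1150/2⌋ × 813 = 575 × 813 mm
V3: ⌊813/2⌋ × 575 = 406 × 575 mm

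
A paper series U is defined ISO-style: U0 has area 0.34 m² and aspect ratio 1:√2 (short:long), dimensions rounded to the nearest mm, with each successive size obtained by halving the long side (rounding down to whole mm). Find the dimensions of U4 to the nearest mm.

122 × 173 mm

Let U0's short side be w mm. w · w√2 = 0.34 m² = 340,000 mm², so w ≈ 490.3 mm and w√2 ≈ 693.4 mm → U0 = 490 × 693 mm.
U1: ⌊693/2⌋ × 490 = 346 × 490 mm
U2: ⌊490/2⌋ × 346 = 245 × 346 mm
U3: ⌊346/2⌋ × 245 = 173 × 245 mm
U4: ⌊245/2⌋ × 173 = 122 × 173 mm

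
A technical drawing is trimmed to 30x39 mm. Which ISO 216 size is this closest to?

Aspect ratio 39/30 ≈ 1.300 (ISO target is √2 ≈ 1.414).
In the C-series (envelope sizes, between A and B): C10 = 28 × 40 mm.
Off by 3 mm total — nearest standard size.

C10 (28 × 40 mm)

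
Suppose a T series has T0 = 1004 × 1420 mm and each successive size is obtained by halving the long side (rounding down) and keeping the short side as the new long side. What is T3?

T1: ⌊1420/2⌋ × 1004 = 710 × 1004 mm
T2: ⌊1004/2⌋ × 710 = 502 × 710 mm
T3: ⌊710/2⌋ × 502 = 355 × 502 mm

355 × 502 mm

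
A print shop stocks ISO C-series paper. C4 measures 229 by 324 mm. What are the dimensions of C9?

C5: ⌊324/2⌋ × 229 = 162 × 229 mm
C6: ⌊229/2⌋ × 162 = 114 × 162 mm
C7: ⌊162/2⌋ × 114 = 81 × 114 mm
C8: ⌊114/2⌋ × 81 = 57 × 81 mm
C9: ⌊81/2⌋ × 57 = 40 × 57 mm

40 × 57 mm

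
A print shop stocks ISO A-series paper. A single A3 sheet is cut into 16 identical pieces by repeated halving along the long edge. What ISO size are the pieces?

A7

16 = 2^4, so 4 halving steps.
A3 → A4 → … → A7 after 4 steps.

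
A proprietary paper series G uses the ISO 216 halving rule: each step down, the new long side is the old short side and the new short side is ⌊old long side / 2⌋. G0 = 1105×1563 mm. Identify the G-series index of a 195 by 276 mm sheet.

G5

G0: 1105 × 1563 mm
G1: 781 × 1105 mm
G2: 552 × 781 mm
G3: 390 × 552 mm
G4: 276 × 390 mm
G5: 195 × 276 mm
G6: 138 × 195 mm
→ matches G5.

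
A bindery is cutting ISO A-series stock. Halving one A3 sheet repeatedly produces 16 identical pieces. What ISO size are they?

16 = 2^4, so 4 halving steps.
A3 → A4 → … → A7 after 4 steps.

A7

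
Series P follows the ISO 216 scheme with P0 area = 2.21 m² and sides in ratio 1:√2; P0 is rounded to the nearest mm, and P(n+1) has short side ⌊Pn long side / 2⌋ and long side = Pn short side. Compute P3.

Let P0's short side be w mm. w · w√2 = 2.21 m² = 2,210,000 mm², so w ≈ 1250.1 mm and w√2 ≈ 1767.9 mm → P0 = 1250 × 1768 mm.
P1: ⌊1768/2⌋ × 1250 = 884 × 1250 mm
P2: ⌊1250/2⌋ × 884 = 625 × 884 mm
P3: ⌊884/2⌋ × 625 = 442 × 625 mm

442 × 625 mm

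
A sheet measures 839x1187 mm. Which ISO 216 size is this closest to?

A0 (841 × 1189 mm)

Aspect ratio 1187/839 ≈ 1.415 — close to the ISO √2 ≈ 1.414.
In the A-series (A0 area = 1 m²): A0 = 841 × 1189 mm.
Off by 4 mm total — nearest standard size.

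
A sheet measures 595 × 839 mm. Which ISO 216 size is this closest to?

A1 (594 × 841 mm)

Aspect ratio 839/595 ≈ 1.410 — close to the ISO √2 ≈ 1.414.
In the A-series (A0 area = 1 m²): A1 = 594 × 841 mm.
Off by 3 mm total — nearest standard size.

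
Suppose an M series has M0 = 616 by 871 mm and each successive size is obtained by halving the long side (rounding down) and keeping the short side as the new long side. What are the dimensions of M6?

77 × 108 mm

M1 = 435 × 616 mm (from M0 by 1 halving).
M2: ⌊616/2⌋ × 435 = 308 × 435 mm
M3: ⌊435/2⌋ × 308 = 217 × 308 mm
M4: ⌊308/2⌋ × 217 = 154 × 217 mm
M5: ⌊217/2⌋ × 154 = 108 × 154 mm
M6: ⌊154/2⌋ × 108 = 77 × 108 mm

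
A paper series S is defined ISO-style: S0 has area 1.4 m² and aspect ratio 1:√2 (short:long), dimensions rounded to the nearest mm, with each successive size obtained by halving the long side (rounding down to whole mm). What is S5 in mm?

175 × 248 mm

Let S0's short side be w mm. w · w√2 = 1.4 m² = 1,400,000 mm², so w ≈ 995.0 mm and w√2 ≈ 1407.1 mm → S0 = 995 × 1407 mm.
S1: ⌊1407/2⌋ × 995 = 703 × 995 mm
S2: ⌊995/2⌋ × 703 = 497 × 703 mm
S3: ⌊703/2⌋ × 497 = 351 × 497 mm
S4: ⌊497/2⌋ × 351 = 248 × 351 mm
S5: ⌊351/2⌋ × 248 = 175 × 248 mm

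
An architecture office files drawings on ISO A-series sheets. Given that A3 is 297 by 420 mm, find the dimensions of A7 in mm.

A4: ⌊420/2⌋ × 297 = 210 × 297 mm
A5: ⌊297/2⌋ × 210 = 148 × 210 mm
A6: ⌊210/2⌋ × 148 = 105 × 148 mm
A7: ⌊148/2⌋ × 105 = 74 × 105 mm

74 × 105 mm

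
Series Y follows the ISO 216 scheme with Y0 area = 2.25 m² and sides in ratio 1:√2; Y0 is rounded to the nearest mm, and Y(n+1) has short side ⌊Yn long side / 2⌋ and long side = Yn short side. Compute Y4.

315 × 446 mm

Let Y0's short side be w mm. w · w√2 = 2.25 m² = 2,250,000 mm², so w ≈ 1261.3 mm and w√2 ≈ 1783.8 mm → Y0 = 1261 × 1784 mm.
Y1: ⌊1784/2⌋ × 1261 = 892 × 1261 mm
Y2: ⌊1261/2⌋ × 892 = 630 × 892 mm
Y3: ⌊892/2⌋ × 630 = 446 × 630 mm
Y4: ⌊630/2⌋ × 446 = 315 × 446 mm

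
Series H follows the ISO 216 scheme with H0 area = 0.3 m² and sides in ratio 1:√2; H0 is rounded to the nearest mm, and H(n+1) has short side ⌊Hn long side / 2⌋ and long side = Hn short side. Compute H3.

Let H0's short side be w mm. w · w√2 = 0.3 m² = 300,000 mm², so w ≈ 460.6 mm and w√2 ≈ 651.4 mm → H0 = 461 × 651 mm.
H1: ⌊651/2⌋ × 461 = 325 × 461 mm
H2: ⌊461/2⌋ × 325 = 230 × 325 mm
H3: ⌊325/2⌋ × 230 = 162 × 230 mm

162 × 230 mm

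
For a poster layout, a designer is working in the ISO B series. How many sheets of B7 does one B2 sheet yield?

Each ISO step halves the sheet: 1 × B2 → 2 × B3 → 4 × B4 → 8 × B5 → …
From B2 to B7 is 5 halving steps: 2^5 = 32.

32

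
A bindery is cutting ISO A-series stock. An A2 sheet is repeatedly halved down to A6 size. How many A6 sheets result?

A2 = 420 × 594 mm; A6 = 105 × 148 mm.
Each halving step doubles the count; 4 steps from A2 to A6.
2^4 = 16.

16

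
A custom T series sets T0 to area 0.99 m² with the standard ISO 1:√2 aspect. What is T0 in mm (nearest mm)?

Let the short side be w mm. Then w · w√2 = 0.99 m² = 990,000 mm².
w² = 990,000/√2, so w ≈ 836.7 mm; long side = w√2 ≈ 1183.2 mm.

837 × 1183 mm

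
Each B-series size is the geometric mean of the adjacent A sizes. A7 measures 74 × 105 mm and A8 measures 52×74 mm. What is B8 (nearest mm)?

Short side: √(74 · 52) = √3848 ≈ 62.0 → 62 mm
Long side: √(105 · 74) = √7770 ≈ 88.1 → 88 mm

62 × 88 mm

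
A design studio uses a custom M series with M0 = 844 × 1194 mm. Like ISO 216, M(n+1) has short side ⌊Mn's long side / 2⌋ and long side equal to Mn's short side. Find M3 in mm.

M1: ⌊1194/2⌋ × 844 = 597 × 844 mm
M2: ⌊844/2⌋ × 597 = 422 × 597 mm
M3: ⌊597/2⌋ × 422 = 298 × 422 mm

298 × 422 mm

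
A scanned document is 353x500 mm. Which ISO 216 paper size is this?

Aspect ratio 500/353 ≈ 1.416 — close to the ISO √2 ≈ 1.414.
In the B-series (B0 = 1000 × 1414 mm): B3 = 353 × 500 mm.

B3 (353 × 500 mm)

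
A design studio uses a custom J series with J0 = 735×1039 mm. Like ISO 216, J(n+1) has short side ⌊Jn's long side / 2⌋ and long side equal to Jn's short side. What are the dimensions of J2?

J1: ⌊1039/2⌋ × 735 = 519 × 735 mm
J2: ⌊735/2⌋ × 519 = 367 × 519 mm

367 × 519 mm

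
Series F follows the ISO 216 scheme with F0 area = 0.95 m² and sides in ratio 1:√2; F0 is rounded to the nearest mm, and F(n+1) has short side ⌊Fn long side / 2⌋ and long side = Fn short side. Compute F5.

144 × 205 mm

Let F0's short side be w mm. w · w√2 = 0.95 m² = 950,000 mm², so w ≈ 819.6 mm and w√2 ≈ 1159.1 mm → F0 = 820 × 1159 mm.
F1: ⌊1159/2⌋ × 820 = 579 × 820 mm
F2: ⌊820/2⌋ × 579 = 410 × 579 mm
F3: ⌊579/2⌋ × 410 = 289 × 410 mm
F4: ⌊410/2⌋ × 289 = 205 × 289 mm
F5: ⌊289/2⌋ × 205 = 144 × 205 mm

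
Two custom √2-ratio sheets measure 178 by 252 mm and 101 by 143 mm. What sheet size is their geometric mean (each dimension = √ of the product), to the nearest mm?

Short side: √(178 · 101) = √17978 ≈ 134.1 → 134 mm
Long side: √(252 · 143) = √36036 ≈ 189.8 → 190 mm

134 × 190 mm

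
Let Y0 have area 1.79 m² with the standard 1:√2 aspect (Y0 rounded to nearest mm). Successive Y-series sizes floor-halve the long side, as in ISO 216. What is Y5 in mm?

198 × 281 mm

Let Y0's short side be w mm. w · w√2 = 1.79 m² = 1,790,000 mm², so w ≈ 1125.0 mm and w√2 ≈ 1591.1 mm → Y0 = 1125 × 1591 mm.
Y1: ⌊1591/2⌋ × 1125 = 795 × 1125 mm
Y2: ⌊1125/2⌋ × 795 = 562 × 795 mm
Y3: ⌊795/2⌋ × 562 = 397 × 562 mm
Y4: ⌊562/2⌋ × 397 = 281 × 397 mm
Y5: ⌊397/2⌋ × 281 = 198 × 281 mm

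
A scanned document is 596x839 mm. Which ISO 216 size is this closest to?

A1 (594 × 841 mm)

Aspect ratio 839/596 ≈ 1.408 — close to the ISO √2 ≈ 1.414.
In the A-series (A0 area = 1 m²): A1 = 594 × 841 mm.
Off by 4 mm total — nearest standard size.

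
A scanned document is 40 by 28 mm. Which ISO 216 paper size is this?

Aspect ratio 40/28 ≈ 1.429 — close to the ISO √2 ≈ 1.414.
In the C-series (envelope sizes, between A and B): C10 = 28 × 40 mm.

C10 (28 × 40 mm)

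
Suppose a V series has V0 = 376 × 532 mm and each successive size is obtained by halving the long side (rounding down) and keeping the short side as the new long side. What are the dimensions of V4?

V1: ⌊532/2⌋ × 376 = 266 × 376 mm
V2: ⌊376/2⌋ × 266 = 188 × 266 mm
V3: ⌊266/2⌋ × 188 = 133 × 188 mm
V4: ⌊188/2⌋ × 133 = 94 × 133 mm

94 × 133 mm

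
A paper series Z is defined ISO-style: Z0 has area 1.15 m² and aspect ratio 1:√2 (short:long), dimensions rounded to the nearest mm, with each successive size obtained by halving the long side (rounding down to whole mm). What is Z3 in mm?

318 × 451 mm

Let Z0's short side be w mm. w · w√2 = 1.15 m² = 1,150,000 mm², so w ≈ 901.8 mm and w√2 ≈ 1275.3 mm → Z0 = 902 × 1275 mm.
Z1: ⌊1275/2⌋ × 902 = 637 × 902 mm
Z2: ⌊902/2⌋ × 637 = 451 × 637 mm
Z3: ⌊637/2⌋ × 451 = 318 × 451 mm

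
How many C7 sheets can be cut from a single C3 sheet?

Each ISO step halves the sheet: 1 × C3 → 2 × C4 → 4 × C5 → 8 × C6 → …
From C3 to C7 is 4 halving steps: 2^4 = 16.

16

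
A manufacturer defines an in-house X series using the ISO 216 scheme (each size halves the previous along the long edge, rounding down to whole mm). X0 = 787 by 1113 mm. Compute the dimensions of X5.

X1: ⌊1113/2⌋ × 787 = 556 × 787 mm
X2: ⌊787/2⌋ × 556 = 393 × 556 mm
X3: ⌊556/2⌋ × 393 = 278 × 393 mm
X4: ⌊393/2⌋ × 278 = 196 × 278 mm
X5: ⌊278/2⌋ × 196 = 139 × 196 mm

139 × 196 mm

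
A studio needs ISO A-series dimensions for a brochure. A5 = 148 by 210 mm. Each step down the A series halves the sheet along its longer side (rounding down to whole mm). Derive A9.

A6: ⌊210/2⌋ × 148 = 105 × 148 mm
A7: ⌊148/2⌋ × 105 = 74 × 105 mm
A8: ⌊105/2⌋ × 74 = 52 × 74 mm
A9: ⌊74/2⌋ × 52 = 37 × 52 mm

37 × 52 mm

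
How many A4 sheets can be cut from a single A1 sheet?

8

A1 = 594 × 841 mm; A4 = 210 × 297 mm.
Each halving step doubles the count; 3 steps from A1 to A4.
2^3 = 8.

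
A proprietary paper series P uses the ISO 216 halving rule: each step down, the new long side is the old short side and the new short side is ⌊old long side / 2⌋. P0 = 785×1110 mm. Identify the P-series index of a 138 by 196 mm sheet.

P5

P0: 785 × 1110 mm
P1: 555 × 785 mm
P2: 392 × 555 mm
P3: 277 × 392 mm
P4: 196 × 277 mm
P5: 138 × 196 mm
P6: 98 × 138 mm
→ matches P5.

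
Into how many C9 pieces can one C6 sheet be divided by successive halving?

Each ISO step halves the sheet: 1 × C6 → 2 × C7 → 4 × C8 → 8 × C9
From C6 to C9 is 3 halving steps: 2^3 = 8.

8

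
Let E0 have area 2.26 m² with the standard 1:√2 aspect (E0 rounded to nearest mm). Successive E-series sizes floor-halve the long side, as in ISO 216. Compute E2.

632 × 894 mm

Let E0's short side be w mm. w · w√2 = 2.26 m² = 2,260,000 mm², so w ≈ 1264.1 mm and w√2 ≈ 1787.8 mm → E0 = 1264 × 1788 mm.
E1: ⌊1788/2⌋ × 1264 = 894 × 1264 mm
E2: ⌊1264/2⌋ × 894 = 632 × 894 mm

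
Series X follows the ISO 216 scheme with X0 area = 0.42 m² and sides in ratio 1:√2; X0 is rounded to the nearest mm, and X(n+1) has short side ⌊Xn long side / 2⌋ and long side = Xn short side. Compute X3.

192 × 272 mm

Let X0's short side be w mm. w · w√2 = 0.42 m² = 420,000 mm², so w ≈ 545.0 mm and w√2 ≈ 770.7 mm → X0 = 545 × 771 mm.
X1: ⌊771/2⌋ × 545 = 385 × 545 mm
X2: ⌊545/2⌋ × 385 = 272 × 385 mm
X3: ⌊385/2⌋ × 272 = 192 × 272 mm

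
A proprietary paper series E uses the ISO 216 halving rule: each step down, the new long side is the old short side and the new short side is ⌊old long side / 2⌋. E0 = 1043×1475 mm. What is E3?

E1: ⌊1475/2⌋ × 1043 = 737 × 1043 mm
E2: ⌊1043/2⌋ × 737 = 521 × 737 mm
E3: ⌊737/2⌋ × 521 = 368 × 521 mm

368 × 521 mm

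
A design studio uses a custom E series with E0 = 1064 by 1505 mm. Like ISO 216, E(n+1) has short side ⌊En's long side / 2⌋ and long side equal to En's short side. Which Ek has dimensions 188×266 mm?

E0: 1064 × 1505 mm
E1: 752 × 1064 mm
E2: 532 × 752 mm
E3: 376 × 532 mm
E4: 266 × 376 mm
E5: 188 × 266 mm
E6: 133 × 188 mm
→ matches E5.

E5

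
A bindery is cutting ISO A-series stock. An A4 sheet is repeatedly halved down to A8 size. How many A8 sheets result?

16

Each ISO step halves the sheet: 1 × A4 → 2 × A5 → 4 × A6 → 8 × A7 → …
From A4 to A8 is 4 halving steps: 2^4 = 16.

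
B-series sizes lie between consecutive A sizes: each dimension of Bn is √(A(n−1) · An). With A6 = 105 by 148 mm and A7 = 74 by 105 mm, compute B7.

Short side: √(105 · 74) = √7770 ≈ 88.1 → 88 mm
Long side: √(148 · 105) = √15540 ≈ 124.7 → 125 mm

88 × 125 mm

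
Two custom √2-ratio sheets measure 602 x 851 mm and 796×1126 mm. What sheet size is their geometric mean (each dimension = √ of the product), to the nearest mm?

692 × 979 mm

Short side: √(602 · 796) = √479192 ≈ 692.2 → 692 mm
Long side: √(851 · 1126) = √958226 ≈ 978.9 → 979 mm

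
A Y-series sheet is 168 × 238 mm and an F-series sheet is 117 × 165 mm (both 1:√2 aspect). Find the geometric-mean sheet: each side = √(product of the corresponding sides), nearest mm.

Short side: √(168 · 117) = √19656 ≈ 140.2 → 140 mm
Long side: √(238 · 165) = √39270 ≈ 198.2 → 198 mm

140 × 198 mm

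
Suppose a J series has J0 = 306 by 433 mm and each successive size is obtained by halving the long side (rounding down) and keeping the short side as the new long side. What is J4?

J1: ⌊433/2⌋ × 306 = 216 × 306 mm
J2: ⌊306/2⌋ × 216 = 153 × 216 mm
J3: ⌊216/2⌋ × 153 = 108 × 153 mm
J4: ⌊153/2⌋ × 108 = 76 × 108 mm

76 × 108 mm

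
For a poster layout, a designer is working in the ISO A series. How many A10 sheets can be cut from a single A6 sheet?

Each ISO step halves the sheet: 1 × A6 → 2 × A7 → 4 × A8 → 8 × A9 → …
From A6 to A10 is 4 halving steps: 2^4 = 16.

16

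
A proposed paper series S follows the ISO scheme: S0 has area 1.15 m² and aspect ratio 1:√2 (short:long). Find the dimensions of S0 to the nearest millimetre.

902 × 1275 mm

Let the short side be w mm. Then w · w√2 = 1.15 m² = 1,150,000 mm².
w² = 1,150,000/√2, so w ≈ 901.8 mm; long side = w√2 ≈ 1275.3 mm.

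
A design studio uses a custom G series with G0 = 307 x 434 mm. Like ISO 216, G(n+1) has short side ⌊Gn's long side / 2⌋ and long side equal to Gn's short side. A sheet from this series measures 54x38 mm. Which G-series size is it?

G6

G0: 307 × 434 mm
G1: 217 × 307 mm
G2: 153 × 217 mm
G3: 108 × 153 mm
G4: 76 × 108 mm
G5: 54 × 76 mm
G6: 38 × 54 mm
G7: 27 × 38 mm
→ matches G6.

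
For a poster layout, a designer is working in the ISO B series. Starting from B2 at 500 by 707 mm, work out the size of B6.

B3: ⌊707/2⌋ × 500 = 353 × 500 mm
B4: ⌊500/2⌋ × 353 = 250 × 353 mm
B5: ⌊353/2⌋ × 250 = 176 × 250 mm
B6: ⌊250/2⌋ × 176 = 125 × 176 mm

125 × 176 mm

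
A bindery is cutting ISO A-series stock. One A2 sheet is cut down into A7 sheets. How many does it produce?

32

Each ISO step halves the sheet: 1 × A2 → 2 × A3 → 4 × A4 → 8 × A5 → …
From A2 to A7 is 5 halving steps: 2^5 = 32.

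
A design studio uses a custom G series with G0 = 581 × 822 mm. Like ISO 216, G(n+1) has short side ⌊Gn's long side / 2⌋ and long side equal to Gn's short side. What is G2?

290 × 411 mm

G1: ⌊822/2⌋ × 581 = 411 × 581 mm
G2: ⌊581/2⌋ × 411 = 290 × 411 mm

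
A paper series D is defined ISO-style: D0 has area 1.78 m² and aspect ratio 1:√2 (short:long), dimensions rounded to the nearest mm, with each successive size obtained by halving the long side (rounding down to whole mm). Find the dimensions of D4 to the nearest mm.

Let D0's short side be w mm. w · w√2 = 1.78 m² = 1,780,000 mm², so w ≈ 1121.9 mm and w√2 ≈ 1586.6 mm → D0 = 1122 × 1587 mm.
D1: ⌊1587/2⌋ × 1122 = 793 × 1122 mm
D2: ⌊1122/2⌋ × 793 = 561 × 793 mm
D3: ⌊793/2⌋ × 561 = 396 × 561 mm
D4: ⌊561/2⌋ × 396 = 280 × 396 mm

280 × 396 mm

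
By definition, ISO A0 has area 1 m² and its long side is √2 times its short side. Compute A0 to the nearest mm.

Let the short side be w mm. Then the long side is w√2 and w · w√2 = 10⁶ mm².
w² = 10⁶/√2, so w = 1000 / 2^(1/4) ≈ 840.9 mm; long side = 1000 · 2^(1/4) ≈ 1189.2 mm.

841 × 1189 mm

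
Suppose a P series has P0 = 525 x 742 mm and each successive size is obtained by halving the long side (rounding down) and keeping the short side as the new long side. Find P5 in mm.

92 × 131 mm

P1 = 371 × 525 mm (from P0 by 1 halving).
P2: ⌊525/2⌋ × 371 = 262 × 371 mm
P3: ⌊371/2⌋ × 262 = 185 × 262 mm
P4: ⌊262/2⌋ × 185 = 131 × 185 mm
P5: ⌊185/2⌋ × 131 = 92 × 131 mm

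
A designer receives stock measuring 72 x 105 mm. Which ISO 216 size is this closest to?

A7 (74 × 105 mm)

Aspect ratio 105/72 ≈ 1.458 (ISO target is √2 ≈ 1.414).
In the A-series (A0 area = 1 m²): A7 = 74 × 105 mm.
Off by 2 mm total — nearest standard size.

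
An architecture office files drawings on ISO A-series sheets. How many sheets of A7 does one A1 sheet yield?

64

Each ISO step halves the sheet: 1 × A1 → 2 × A2 → 4 × A3 → 8 × A4 → …
From A1 to A7 is 6 halving steps: 2^6 = 64.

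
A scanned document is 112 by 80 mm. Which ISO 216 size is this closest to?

Aspect ratio 112/80 ≈ 1.400 — close to the ISO √2 ≈ 1.414.
In the C-series (envelope sizes, between A and B): C7 = 81 × 114 mm.
Off by 3 mm total — nearest standard size.

C7 (81 × 114 mm)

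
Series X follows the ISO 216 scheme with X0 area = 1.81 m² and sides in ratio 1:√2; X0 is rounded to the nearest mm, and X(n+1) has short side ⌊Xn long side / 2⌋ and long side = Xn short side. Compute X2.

565 × 800 mm

Let X0's short side be w mm. w · w√2 = 1.81 m² = 1,810,000 mm², so w ≈ 1131.3 mm and w√2 ≈ 1599.9 mm → X0 = 1131 × 1600 mm.
X1: ⌊1600/2⌋ × 1131 = 800 × 1131 mm
X2: ⌊1131/2⌋ × 800 = 565 × 800 mm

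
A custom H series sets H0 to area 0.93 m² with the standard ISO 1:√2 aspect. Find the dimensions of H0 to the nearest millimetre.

Let the short side be w mm. Then w · w√2 = 0.93 m² = 930,000 mm².
w² = 930,000/√2, so w ≈ 810.9 mm; long side = w√2 ≈ 1146.8 mm.

811 × 1147 mm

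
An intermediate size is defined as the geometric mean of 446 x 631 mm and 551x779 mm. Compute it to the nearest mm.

Short side: √(446 · 551) = √245746 ≈ 495.7 → 496 mm
Long side: √(631 · 779) = √491549 ≈ 701.1 → 701 mm

496 × 701 mm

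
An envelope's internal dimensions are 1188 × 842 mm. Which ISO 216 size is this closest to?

A0 (841 × 1189 mm)

Aspect ratio 1188/842 ≈ 1.411 — close to the ISO √2 ≈ 1.414.
In the A-series (A0 area = 1 m²): A0 = 841 × 1189 mm.
Off by 2 mm total — nearest standard size.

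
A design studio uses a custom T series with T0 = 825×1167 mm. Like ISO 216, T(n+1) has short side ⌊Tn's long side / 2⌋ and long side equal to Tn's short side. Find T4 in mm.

206 × 291 mm

T1: ⌊1167/2⌋ × 825 = 583 × 825 mm
T2: ⌊825/2⌋ × 583 = 412 × 583 mm
T3: ⌊583/2⌋ × 412 = 291 × 412 mm
T4: ⌊412/2⌋ × 291 = 206 × 291 mm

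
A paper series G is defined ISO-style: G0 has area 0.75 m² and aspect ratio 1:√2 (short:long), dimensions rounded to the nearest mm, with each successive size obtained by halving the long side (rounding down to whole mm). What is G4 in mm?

Let G0's short side be w mm. w · w√2 = 0.75 m² = 750,000 mm², so w ≈ 728.2 mm and w√2 ≈ 1029.9 mm → G0 = 728 × 1030 mm.
G1: ⌊1030/2⌋ × 728 = 515 × 728 mm
G2: ⌊728/2⌋ × 515 = 364 × 515 mm
G3: ⌊515/2⌋ × 364 = 257 × 364 mm
G4: ⌊364/2⌋ × 257 = 182 × 257 mm

182 × 257 mm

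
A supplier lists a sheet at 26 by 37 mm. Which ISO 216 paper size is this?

Aspect ratio 37/26 ≈ 1.423 — close to the ISO √2 ≈ 1.414.
In the A-series (A0 area = 1 m²): A10 = 26 × 37 mm.

A10 (26 × 37 mm)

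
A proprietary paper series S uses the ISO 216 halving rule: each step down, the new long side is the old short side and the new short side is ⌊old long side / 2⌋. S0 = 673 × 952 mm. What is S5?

S1: ⌊952/2⌋ × 673 = 476 × 673 mm
S2: ⌊673/2⌋ × 476 = 336 × 476 mm
S3: ⌊476/2⌋ × 336 = 238 × 336 mm
S4: ⌊336/2⌋ × 238 = 168 × 238 mm
S5: ⌊238/2⌋ × 168 = 119 × 168 mm

119 × 168 mm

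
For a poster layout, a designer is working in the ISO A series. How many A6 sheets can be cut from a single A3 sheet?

A3 = 297 × 420 mm; A6 = 105 × 148 mm.
Each halving step doubles the count; 3 steps from A3 to A6.
2^3 = 8.

8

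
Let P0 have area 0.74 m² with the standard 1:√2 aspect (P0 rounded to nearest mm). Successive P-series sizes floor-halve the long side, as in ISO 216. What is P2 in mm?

Let P0's short side be w mm. w · w√2 = 0.74 m² = 740,000 mm², so w ≈ 723.4 mm and w√2 ≈ 1023.0 mm → P0 = 723 × 1023 mm.
P1: ⌊1023/2⌋ × 723 = 511 × 723 mm
P2: ⌊723/2⌋ × 511 = 361 × 511 mm

361 × 511 mm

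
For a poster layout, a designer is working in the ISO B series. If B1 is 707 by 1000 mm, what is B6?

125 × 176 mm

B2: ⌊1000/2⌋ × 707 = 500 × 707 mm
B3: ⌊707/2⌋ × 500 = 353 × 500 mm
B4: ⌊500/2⌋ × 353 = 250 × 353 mm
B5: ⌊353/2⌋ × 250 = 176 × 250 mm
B6: ⌊250/2⌋ × 176 = 125 × 176 mm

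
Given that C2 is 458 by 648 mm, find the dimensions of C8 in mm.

C3: ⌊648/2⌋ × 458 = 324 × 458 mm
C4: ⌊458/2⌋ × 324 = 229 × 324 mm
C5: ⌊324/2⌋ × 229 = 162 × 229 mm
C6: ⌊229/2⌋ × 162 = 114 × 162 mm
C7: ⌊162/2⌋ × 114 = 81 × 114 mm
C8: ⌊114/2⌋ × 81 = 57 × 81 mm

57 × 81 mm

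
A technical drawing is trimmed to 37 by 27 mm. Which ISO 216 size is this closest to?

A10 (26 × 37 mm)

Aspect ratio 37/27 ≈ 1.370 (ISO target is √2 ≈ 1.414).
In the A-series (A0 area = 1 m²): A10 = 26 × 37 mm.
Off by 1 mm total — nearest standard size.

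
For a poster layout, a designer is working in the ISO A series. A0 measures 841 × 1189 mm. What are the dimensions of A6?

A1: ⌊1189/2⌋ × 841 = 594 × 841 mm
A2: ⌊841/2⌋ × 594 = 420 × 594 mm
A3: ⌊594/2⌋ × 420 = 297 × 420 mm
A4: ⌊420/2⌋ × 297 = 210 × 297 mm
A5: ⌊297/2⌋ × 210 = 148 × 210 mm
A6: ⌊210/2⌋ × 148 = 105 × 148 mm

105 × 148 mm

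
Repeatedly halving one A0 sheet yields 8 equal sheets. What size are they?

8 = 2^3, so 3 halving steps.
A0 → A1 → … → A3 after 3 steps.

A3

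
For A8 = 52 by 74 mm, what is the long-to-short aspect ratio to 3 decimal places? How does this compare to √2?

1.423

74 / 52 = 1.423
ISO 216 targets √2 ≈ 1.414; the +0.009 deviation is from mm rounding.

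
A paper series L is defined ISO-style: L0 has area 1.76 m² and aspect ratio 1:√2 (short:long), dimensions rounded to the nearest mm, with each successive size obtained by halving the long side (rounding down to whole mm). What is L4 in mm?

Let L0's short side be w mm. w · w√2 = 1.76 m² = 1,760,000 mm², so w ≈ 1115.6 mm and w√2 ≈ 1577.7 mm → L0 = 1116 × 1578 mm.
L1: ⌊1578/2⌋ × 1116 = 789 × 1116 mm
L2: ⌊1116/2⌋ × 789 = 558 × 789 mm
L3: ⌊789/2⌋ × 558 = 394 × 558 mm
L4: ⌊558/2⌋ × 394 = 279 × 394 mm

279 × 394 mm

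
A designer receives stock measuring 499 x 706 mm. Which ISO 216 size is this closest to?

Aspect ratio 706/499 ≈ 1.415 — close to the ISO √2 ≈ 1.414.
In the B-series (B0 = 1000 × 1414 mm): B2 = 500 × 707 mm.
Off by 2 mm total — nearest standard size.

B2 (500 × 707 mm)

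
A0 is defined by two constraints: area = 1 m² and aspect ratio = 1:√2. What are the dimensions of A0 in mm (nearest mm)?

Let the short side be w mm. Then the long side is w√2 and w · w√2 = 10⁶ mm².
w² = 10⁶/√2, so w = 1000 / 2^(1/4) ≈ 840.9 mm; long side = 1000 · 2^(1/4) ≈ 1189.2 mm.

841 × 1189 mm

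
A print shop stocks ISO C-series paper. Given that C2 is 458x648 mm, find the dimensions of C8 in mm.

C3: ⌊648/2⌋ × 458 = 324 × 458 mm
C4: ⌊458/2⌋ × 324 = 229 × 324 mm
C5: ⌊324/2⌋ × 229 = 162 × 229 mm
C6: ⌊229/2⌋ × 162 = 114 × 162 mm
C7: ⌊162/2⌋ × 114 = 81 × 114 mm
C8: ⌊114/2⌋ × 81 = 57 × 81 mm

57 × 81 mm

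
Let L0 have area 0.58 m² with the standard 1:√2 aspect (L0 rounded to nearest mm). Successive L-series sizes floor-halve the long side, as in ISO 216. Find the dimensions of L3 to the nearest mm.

226 × 320 mm

Let L0's short side be w mm. w · w√2 = 0.58 m² = 580,000 mm², so w ≈ 640.4 mm and w√2 ≈ 905.7 mm → L0 = 640 × 906 mm.
L1: ⌊906/2⌋ × 640 = 453 × 640 mm
L2: ⌊640/2⌋ × 453 = 320 × 453 mm
L3: ⌊453/2⌋ × 320 = 226 × 320 mm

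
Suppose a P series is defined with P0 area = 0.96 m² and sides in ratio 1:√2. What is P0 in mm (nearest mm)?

Let the short side be w mm. Then w · w√2 = 0.96 m² = 960,000 mm².
w² = 960,000/√2, so w ≈ 823.9 mm; long side = w√2 ≈ 1165.2 mm.

824 × 1165 mm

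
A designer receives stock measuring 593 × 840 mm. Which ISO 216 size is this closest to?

Aspect ratio 840/593 ≈ 1.417 — close to the ISO √2 ≈ 1.414.
In the A-series (A0 area = 1 m²): A1 = 594 × 841 mm.
Off by 2 mm total — nearest standard size.

A1 (594 × 841 mm)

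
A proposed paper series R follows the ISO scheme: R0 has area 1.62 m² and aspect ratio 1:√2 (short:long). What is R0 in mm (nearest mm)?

Let the short side be w mm. Then w · w√2 = 1.62 m² = 1,620,000 mm².
w² = 1,620,000/√2, so w ≈ 1070.3 mm; long side = w√2 ≈ 1513.6 mm.

1070 × 1514 mm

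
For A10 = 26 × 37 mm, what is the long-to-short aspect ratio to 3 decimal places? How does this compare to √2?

1.423

37 / 26 = 1.423
ISO 216 targets √2 ≈ 1.414; the +0.009 deviation is from mm rounding.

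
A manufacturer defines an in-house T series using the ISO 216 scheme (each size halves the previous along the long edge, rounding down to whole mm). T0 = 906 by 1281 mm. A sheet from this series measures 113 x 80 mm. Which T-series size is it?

T0: 906 × 1281 mm
T1: 640 × 906 mm
T2: 453 × 640 mm
T3: 320 × 453 mm
T4: 226 × 320 mm
T5: 160 × 226 mm
T6: 113 × 160 mm
T7: 80 × 113 mm
T8: 56 × 80 mm
→ matches T7.

T7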